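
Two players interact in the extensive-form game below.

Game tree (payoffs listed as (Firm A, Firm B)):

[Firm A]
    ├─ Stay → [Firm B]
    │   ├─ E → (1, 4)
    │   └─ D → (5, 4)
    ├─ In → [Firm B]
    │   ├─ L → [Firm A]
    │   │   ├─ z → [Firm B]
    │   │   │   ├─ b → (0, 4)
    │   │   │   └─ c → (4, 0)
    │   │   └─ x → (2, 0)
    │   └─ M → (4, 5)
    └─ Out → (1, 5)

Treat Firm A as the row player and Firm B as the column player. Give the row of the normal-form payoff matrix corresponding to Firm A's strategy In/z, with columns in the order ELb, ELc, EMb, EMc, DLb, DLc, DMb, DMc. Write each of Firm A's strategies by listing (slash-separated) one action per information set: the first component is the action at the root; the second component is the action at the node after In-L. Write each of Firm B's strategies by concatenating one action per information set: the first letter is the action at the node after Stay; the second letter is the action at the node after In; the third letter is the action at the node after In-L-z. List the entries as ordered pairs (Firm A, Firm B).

(0,4) (4,0) (4,5) (4,5) (0,4) (4,0) (4,5) (4,5)

vs ELb: Firm A plays In → Firm B plays L at [In] → Firm A plays z at [In-L] → Firm B plays b at [In-L-z] → (0, 4)
vs ELc: Firm A plays In → Firm B plays L at [In] → Firm A plays z at [In-L] → Firm B plays c at [In-L-z] → (4, 0)
vs EMb: Firm A plays In → Firm B plays M at [In] → (4, 5)
vs EMc: Firm A plays In → Firm B plays M at [In] → (4, 5)
vs DLb: Firm A plays In → Firm B plays L at [In] → Firm A plays z at [In-L] → Firm B plays b at [In-L-z] → (0, 4)
vs DLc: Firm A plays In → Firm B plays L at [In] → Firm A plays z at [In-L] → Firm B plays c at [In-L-z] → (4, 0)
vs DMb: Firm A plays In → Firm B plays M at [In] → (4, 5)
vs DMc: Firm A plays In → Firm B plays M at [In] → (4, 5)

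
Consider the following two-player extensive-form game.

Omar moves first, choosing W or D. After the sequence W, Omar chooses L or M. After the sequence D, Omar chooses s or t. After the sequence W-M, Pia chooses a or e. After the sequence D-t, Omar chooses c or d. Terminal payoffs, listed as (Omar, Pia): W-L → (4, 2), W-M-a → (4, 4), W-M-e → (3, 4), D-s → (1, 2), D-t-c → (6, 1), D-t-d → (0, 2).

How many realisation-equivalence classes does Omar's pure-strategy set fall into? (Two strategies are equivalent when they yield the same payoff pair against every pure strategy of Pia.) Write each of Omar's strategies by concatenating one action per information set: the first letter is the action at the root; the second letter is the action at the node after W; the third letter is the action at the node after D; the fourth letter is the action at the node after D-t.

5

Omar has 16 pure strategies: WLsc, WLsd, WLtc, WLtd, WMsc, WMsd, WMtc, WMtd, DLsc, DLsd, DLtc, DLtd, DMsc, DMsd, DMtc, DMtd. Columns: a, e.
{WLsc, WLsd, WLtc, WLtd} → row (4,2) (4,2)
{WMsc, WMsd, WMtc, WMtd} → row (4,4) (3,4)
{DLsc, DLsd, DMsc, DMsd} → row (1,2) (1,2)
{DLtc, DMtc} → row (6,1) (6,1)
{DLtd, DMtd} → row (0,2) (0,2)
That's 5 distinct rows out of 16 strategies.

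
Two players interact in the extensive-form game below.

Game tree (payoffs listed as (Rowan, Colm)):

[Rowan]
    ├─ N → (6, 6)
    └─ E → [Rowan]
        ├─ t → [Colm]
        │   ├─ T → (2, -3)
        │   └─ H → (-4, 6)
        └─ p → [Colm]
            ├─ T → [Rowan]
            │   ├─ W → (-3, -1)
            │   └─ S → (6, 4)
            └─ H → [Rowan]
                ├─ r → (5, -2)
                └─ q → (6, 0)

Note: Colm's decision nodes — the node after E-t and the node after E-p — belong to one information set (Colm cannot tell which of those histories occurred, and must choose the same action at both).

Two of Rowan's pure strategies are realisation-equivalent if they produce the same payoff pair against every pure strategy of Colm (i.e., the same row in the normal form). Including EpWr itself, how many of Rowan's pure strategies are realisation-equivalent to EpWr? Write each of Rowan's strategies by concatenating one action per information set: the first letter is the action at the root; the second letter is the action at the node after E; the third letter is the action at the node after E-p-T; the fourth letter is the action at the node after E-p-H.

Row for EpWr (columns T, H): (-3,-1) (5,-2).
Every one of Rowan's information sets is on the play path for some reply by Colm when Rowan follows EpWr.
Changing the action at any of them therefore changes at least one column, so only EpWr itself gives this row.

1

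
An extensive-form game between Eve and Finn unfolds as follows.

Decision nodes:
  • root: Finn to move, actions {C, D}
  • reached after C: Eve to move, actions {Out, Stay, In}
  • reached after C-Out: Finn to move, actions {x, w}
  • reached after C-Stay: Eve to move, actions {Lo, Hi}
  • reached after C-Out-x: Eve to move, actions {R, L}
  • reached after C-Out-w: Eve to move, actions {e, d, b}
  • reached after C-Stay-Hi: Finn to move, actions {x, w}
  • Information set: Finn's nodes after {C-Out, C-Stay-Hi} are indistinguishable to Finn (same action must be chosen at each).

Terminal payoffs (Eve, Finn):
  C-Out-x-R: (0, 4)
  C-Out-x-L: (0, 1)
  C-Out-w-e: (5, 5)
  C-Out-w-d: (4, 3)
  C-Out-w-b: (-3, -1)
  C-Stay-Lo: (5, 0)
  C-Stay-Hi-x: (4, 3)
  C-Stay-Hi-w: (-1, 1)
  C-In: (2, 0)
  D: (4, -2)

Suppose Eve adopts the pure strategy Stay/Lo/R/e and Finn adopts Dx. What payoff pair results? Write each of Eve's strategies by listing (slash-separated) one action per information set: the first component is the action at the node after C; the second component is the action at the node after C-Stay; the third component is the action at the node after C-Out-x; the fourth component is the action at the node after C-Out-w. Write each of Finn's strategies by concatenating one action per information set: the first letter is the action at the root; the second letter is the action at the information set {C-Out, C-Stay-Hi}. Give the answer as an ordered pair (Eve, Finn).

Trace the play path from the root:
  Finn plays D
→ terminal payoff (4, -2).
(Eve's choice at the node after C is never reached on this path, so it doesn't affect the outcome.)

(4, -2)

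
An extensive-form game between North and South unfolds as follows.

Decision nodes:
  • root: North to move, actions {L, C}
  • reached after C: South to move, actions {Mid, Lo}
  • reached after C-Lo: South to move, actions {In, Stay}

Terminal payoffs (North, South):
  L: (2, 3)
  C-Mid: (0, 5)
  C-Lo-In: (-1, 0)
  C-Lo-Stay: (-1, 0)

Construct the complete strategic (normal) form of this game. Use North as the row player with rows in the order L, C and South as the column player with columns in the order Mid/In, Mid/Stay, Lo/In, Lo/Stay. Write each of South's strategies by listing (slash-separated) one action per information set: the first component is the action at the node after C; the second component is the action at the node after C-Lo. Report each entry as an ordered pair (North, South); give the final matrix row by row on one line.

Row L: Mid/In→(2,3), Mid/Stay→(2,3), Lo/In→(2,3), Lo/Stay→(2,3)
Row C: Mid/In→(0,5), Mid/Stay→(0,5), Lo/In→(-1,0), Lo/Stay→(-1,0)

L: (2,3) (2,3) (2,3) (2,3) | C: (0,5) (0,5) (-1,0) (-1,0)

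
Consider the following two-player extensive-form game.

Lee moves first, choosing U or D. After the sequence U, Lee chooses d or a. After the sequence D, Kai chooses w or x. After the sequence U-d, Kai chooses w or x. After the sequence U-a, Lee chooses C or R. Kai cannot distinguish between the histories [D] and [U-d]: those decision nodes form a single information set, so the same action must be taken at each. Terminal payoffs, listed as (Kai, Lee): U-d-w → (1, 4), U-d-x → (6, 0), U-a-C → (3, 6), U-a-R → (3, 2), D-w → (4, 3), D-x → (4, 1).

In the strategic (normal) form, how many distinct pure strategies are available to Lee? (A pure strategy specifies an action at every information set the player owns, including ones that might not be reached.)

8

Lee owns the root with actions {U, D} — two choices.
Lee owns the node after U with actions {d, a} — two choices.
Lee owns the node after U-a with actions {C, R} — two choices.
A pure strategy fixes one action at each information set independently, so the count is the product 2 × 2 × 2 = 8.
(For reference, Kai has 2 pure strategies, giving a 8×2 normal-form matrix.)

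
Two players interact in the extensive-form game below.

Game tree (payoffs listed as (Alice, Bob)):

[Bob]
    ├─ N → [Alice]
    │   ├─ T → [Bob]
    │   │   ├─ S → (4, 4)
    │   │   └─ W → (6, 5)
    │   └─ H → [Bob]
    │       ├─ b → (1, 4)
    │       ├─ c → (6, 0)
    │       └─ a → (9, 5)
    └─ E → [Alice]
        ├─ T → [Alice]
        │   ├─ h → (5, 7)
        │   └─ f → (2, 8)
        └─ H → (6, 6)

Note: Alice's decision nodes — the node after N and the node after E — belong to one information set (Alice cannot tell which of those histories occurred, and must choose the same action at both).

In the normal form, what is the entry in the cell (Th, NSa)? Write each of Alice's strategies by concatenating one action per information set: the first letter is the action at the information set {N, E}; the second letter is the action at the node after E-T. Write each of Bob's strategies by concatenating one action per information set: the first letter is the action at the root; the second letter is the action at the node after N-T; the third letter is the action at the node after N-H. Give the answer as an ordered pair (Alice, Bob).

(4, 4)

Trace the play path from the root:
  Bob plays N
  Alice plays T at [N]
  Bob plays S at [N-T]
→ terminal payoff (4, 4).
(Alice's choice at the node after E-T is never reached on this path, so it doesn't affect the outcome.)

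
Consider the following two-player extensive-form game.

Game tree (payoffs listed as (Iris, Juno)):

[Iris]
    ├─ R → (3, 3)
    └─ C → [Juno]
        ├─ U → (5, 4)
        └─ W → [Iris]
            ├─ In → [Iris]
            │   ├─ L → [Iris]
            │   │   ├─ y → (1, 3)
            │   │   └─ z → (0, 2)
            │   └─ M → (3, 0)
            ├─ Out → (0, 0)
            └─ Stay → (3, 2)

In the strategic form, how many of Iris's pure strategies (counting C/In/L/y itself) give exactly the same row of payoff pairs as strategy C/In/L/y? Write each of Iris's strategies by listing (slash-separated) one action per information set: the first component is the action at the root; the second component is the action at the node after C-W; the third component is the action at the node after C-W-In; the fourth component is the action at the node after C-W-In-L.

Row for C/In/L/y (columns U, W): (5,4) (1,3).
Every one of Iris's information sets is on the play path for some reply by Juno when Iris follows C/In/L/y.
Changing the action at any of them therefore changes at least one column, so only C/In/L/y itself gives this row.

1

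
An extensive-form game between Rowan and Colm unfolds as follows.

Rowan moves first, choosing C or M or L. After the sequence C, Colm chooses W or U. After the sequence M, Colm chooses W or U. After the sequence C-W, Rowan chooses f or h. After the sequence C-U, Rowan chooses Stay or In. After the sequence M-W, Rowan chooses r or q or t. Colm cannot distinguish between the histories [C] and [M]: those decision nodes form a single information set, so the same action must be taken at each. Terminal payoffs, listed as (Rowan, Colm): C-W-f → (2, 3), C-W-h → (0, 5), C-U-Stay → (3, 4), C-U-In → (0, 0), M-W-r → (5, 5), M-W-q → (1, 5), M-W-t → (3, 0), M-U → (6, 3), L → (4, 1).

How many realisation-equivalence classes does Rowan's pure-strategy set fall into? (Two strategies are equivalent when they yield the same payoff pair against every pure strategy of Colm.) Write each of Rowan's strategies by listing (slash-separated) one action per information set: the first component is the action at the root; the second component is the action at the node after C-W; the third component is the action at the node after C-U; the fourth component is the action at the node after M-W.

8

Rowan has 36 pure strategies: C/f/Stay/r, C/f/Stay/q, C/f/Stay/t, C/f/In/r, C/f/In/q, C/f/In/t, C/h/Stay/r, C/h/Stay/q, C/h/Stay/t, C/h/In/r, C/h/In/q, C/h/In/t, M/f/Stay/r, M/f/Stay/q, M/f/Stay/t, M/f/In/r, M/f/In/q, M/f/In/t, M/h/Stay/r, M/h/Stay/q, M/h/Stay/t, M/h/In/r, M/h/In/q, M/h/In/t, L/f/Stay/r, L/f/Stay/q, L/f/Stay/t, L/f/In/r, L/f/In/q, L/f/In/t, L/h/Stay/r, L/h/Stay/q, L/h/Stay/t, L/h/In/r, L/h/In/q, L/h/In/t. Columns: W, U.
{C/f/Stay/r, C/f/Stay/q, C/f/Stay/t} → row (2,3) (3,4)
{C/f/In/r, C/f/In/q, C/f/In/t} → row (2,3) (0,0)
{C/h/Stay/r, C/h/Stay/q, C/h/Stay/t} → row (0,5) (3,4)
{C/h/In/r, C/h/In/q, C/h/In/t} → row (0,5) (0,0)
{M/f/Stay/r, M/f/In/r, M/h/Stay/r, M/h/In/r} → row (5,5) (6,3)
{M/f/Stay/q, M/f/In/q, M/h/Stay/q, M/h/In/q} → row (1,5) (6,3)
{M/f/Stay/t, M/f/In/t, M/h/Stay/t, M/h/In/t} → row (3,0) (6,3)
{L/f/Stay/r, L/f/Stay/q, L/f/Stay/t, L/f/In/r, L/f/In/q, L/f/In/t, L/h/Stay/r, L/h/Stay/q, L/h/Stay/t, L/h/In/r, L/h/In/q, L/h/In/t} → row (4,1) (4,1)
That's 8 distinct rows out of 36 strategies.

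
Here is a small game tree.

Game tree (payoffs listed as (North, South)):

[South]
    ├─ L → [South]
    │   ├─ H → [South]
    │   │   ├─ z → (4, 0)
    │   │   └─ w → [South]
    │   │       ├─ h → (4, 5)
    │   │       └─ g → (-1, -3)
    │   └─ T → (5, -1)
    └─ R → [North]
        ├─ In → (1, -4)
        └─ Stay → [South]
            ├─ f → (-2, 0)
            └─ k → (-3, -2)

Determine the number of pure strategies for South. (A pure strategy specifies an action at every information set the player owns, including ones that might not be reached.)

32

South owns the root with actions {L, R} — two choices.
South owns the node after L with actions {H, T} — two choices.
South owns the node after L-H with actions {z, w} — two choices.
South owns the node after R-Stay with actions {f, k} — two choices.
South owns the node after L-H-w with actions {h, g} — two choices.
A pure strategy fixes one action at each information set independently, so the count is the product 2 × 2 × 2 × 2 × 2 = 32.
(For reference, North has 2 pure strategies, giving a 32×2 normal-form matrix.)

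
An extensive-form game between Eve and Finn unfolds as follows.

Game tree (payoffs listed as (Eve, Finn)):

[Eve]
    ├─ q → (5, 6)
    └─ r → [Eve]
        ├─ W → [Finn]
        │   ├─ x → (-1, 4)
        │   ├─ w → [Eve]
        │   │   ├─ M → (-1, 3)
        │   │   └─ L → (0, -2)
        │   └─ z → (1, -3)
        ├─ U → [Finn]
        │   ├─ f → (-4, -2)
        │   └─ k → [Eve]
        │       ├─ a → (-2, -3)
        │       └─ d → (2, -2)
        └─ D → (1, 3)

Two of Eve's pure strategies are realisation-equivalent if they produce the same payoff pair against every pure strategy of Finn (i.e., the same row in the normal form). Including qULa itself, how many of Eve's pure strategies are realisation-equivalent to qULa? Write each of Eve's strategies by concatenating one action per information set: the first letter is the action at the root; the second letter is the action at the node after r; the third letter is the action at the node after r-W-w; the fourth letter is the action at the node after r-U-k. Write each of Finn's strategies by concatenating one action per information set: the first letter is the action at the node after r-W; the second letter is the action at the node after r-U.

12

Row for qULa (columns xf, xk, wf, wk, zf, zk): (5,6) (5,6) (5,6) (5,6) (5,6) (5,6).
Under qULa, Eve's choice at the node after r and at the node after r-W-w and at the node after r-U-k can never be reached regardless of what Finn does, so varying those choices leaves every outcome unchanged.
Holding the reachable choices fixed and varying the unreachable ones freely already gives 3 × 2 × 2 = 12 equivalent strategies.
No other strategy reproduces this row, so those 12 are the full class: qWMa, qWMd, qWLa, qWLd, qUMa, qUMd, qULa, qULd, qDMa, qDMd, qDLa, qDLd.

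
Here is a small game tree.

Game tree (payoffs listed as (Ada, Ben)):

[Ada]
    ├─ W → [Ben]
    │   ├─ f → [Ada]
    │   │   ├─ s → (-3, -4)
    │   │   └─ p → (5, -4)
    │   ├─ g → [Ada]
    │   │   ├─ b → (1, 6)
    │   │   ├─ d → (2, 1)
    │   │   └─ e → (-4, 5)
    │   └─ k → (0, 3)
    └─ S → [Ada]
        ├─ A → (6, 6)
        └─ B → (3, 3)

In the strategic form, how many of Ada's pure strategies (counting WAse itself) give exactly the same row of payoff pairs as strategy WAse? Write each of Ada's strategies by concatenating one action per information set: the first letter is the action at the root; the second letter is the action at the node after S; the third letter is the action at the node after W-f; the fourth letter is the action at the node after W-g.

Row for WAse (columns f, g, k): (-3,-4) (-4,5) (0,3).
Under WAse, Ada's choice at the node after S can never be reached regardless of what Ben does, so varying those choices leaves every outcome unchanged.
Holding the reachable choices fixed and varying the unreachable one freely already gives 2 equivalent strategies.
No other strategy reproduces this row, so those 2 are the full class: WAse, WBse.

2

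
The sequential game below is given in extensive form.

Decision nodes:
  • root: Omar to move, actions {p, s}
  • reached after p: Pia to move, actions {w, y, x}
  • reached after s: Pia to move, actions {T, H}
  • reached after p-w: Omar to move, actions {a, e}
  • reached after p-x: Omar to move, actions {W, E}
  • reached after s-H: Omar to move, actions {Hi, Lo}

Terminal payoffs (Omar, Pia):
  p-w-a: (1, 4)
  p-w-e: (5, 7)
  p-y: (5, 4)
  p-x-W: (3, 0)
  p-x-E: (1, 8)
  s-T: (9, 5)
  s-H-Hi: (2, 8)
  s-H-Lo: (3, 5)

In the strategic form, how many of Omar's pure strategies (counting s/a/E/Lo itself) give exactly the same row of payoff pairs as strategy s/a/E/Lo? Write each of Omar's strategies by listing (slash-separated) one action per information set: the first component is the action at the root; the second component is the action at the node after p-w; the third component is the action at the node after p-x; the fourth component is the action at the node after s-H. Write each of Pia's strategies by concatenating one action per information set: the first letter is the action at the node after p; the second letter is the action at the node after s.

4

Row for s/a/E/Lo (columns wT, wH, yT, yH, xT, xH): (9,5) (3,5) (9,5) (3,5) (9,5) (3,5).
Under s/a/E/Lo, Omar's choice at the node after p-w and at the node after p-x can never be reached regardless of what Pia does, so varying those choices leaves every outcome unchanged.
Holding the reachable choices fixed and varying the unreachable ones freely already gives 2 × 2 = 4 equivalent strategies.
No other strategy reproduces this row, so those 4 are the full class: s/a/W/Lo, s/a/E/Lo, s/e/W/Lo, s/e/E/Lo.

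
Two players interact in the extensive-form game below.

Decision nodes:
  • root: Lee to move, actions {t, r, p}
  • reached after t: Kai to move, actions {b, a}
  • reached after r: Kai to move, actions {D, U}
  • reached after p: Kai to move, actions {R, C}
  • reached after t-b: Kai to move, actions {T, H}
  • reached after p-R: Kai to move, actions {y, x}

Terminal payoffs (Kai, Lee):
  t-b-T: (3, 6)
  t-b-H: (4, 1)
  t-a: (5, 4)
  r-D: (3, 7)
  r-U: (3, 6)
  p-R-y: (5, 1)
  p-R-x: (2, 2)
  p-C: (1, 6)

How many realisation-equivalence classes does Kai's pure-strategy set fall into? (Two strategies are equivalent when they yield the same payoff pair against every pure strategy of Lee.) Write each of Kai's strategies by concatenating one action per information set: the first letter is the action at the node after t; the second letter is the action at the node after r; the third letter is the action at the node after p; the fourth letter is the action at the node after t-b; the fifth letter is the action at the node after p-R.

Kai has 32 pure strategies: bDRTy, bDRTx, bDRHy, bDRHx, bDCTy, bDCTx, bDCHy, bDCHx, bURTy, bURTx, bURHy, bURHx, bUCTy, bUCTx, bUCHy, bUCHx, aDRTy, aDRTx, aDRHy, aDRHx, aDCTy, aDCTx, aDCHy, aDCHx, aURTy, aURTx, aURHy, aURHx, aUCTy, aUCTx, aUCHy, aUCHx. Columns: t, r, p.
{bDRTy} → row (3,6) (3,7) (5,1)
{bDRTx} → row (3,6) (3,7) (2,2)
{bDRHy} → row (4,1) (3,7) (5,1)
{bDRHx} → row (4,1) (3,7) (2,2)
{bDCTy, bDCTx} → row (3,6) (3,7) (1,6)
{bDCHy, bDCHx} → row (4,1) (3,7) (1,6)
{bURTy} → row (3,6) (3,6) (5,1)
{bURTx} → row (3,6) (3,6) (2,2)
{bURHy} → row (4,1) (3,6) (5,1)
{bURHx} → row (4,1) (3,6) (2,2)
{bUCTy, bUCTx} → row (3,6) (3,6) (1,6)
{bUCHy, bUCHx} → row (4,1) (3,6) (1,6)
{aDRTy, aDRHy} → row (5,4) (3,7) (5,1)
{aDRTx, aDRHx} → row (5,4) (3,7) (2,2)
{aDCTy, aDCTx, aDCHy, aDCHx} → row (5,4) (3,7) (1,6)
{aURTy, aURHy} → row (5,4) (3,6) (5,1)
{aURTx, aURHx} → row (5,4) (3,6) (2,2)
{aUCTy, aUCTx, aUCHy, aUCHx} → row (5,4) (3,6) (1,6)
That's 18 distinct rows out of 32 strategies.

18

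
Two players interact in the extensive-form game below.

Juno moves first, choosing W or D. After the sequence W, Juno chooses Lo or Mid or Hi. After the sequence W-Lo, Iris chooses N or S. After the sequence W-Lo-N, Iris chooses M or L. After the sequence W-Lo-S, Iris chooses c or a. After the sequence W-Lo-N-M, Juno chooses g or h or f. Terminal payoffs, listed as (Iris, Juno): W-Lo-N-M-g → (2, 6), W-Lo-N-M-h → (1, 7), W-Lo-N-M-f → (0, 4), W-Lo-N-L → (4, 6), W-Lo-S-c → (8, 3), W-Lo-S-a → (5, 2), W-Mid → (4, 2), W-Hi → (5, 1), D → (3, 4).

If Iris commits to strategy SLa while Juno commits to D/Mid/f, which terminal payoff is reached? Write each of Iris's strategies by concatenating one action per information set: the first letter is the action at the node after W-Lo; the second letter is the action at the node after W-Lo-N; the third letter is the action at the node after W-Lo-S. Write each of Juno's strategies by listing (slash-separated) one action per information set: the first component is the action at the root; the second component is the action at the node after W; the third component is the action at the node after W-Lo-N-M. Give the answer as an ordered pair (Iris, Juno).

(3, 4)

Trace the play path from the root:
  Juno plays D
→ terminal payoff (3, 4).
(Iris's choice at the node after W-Lo is never reached on this path, so it doesn't affect the outcome.)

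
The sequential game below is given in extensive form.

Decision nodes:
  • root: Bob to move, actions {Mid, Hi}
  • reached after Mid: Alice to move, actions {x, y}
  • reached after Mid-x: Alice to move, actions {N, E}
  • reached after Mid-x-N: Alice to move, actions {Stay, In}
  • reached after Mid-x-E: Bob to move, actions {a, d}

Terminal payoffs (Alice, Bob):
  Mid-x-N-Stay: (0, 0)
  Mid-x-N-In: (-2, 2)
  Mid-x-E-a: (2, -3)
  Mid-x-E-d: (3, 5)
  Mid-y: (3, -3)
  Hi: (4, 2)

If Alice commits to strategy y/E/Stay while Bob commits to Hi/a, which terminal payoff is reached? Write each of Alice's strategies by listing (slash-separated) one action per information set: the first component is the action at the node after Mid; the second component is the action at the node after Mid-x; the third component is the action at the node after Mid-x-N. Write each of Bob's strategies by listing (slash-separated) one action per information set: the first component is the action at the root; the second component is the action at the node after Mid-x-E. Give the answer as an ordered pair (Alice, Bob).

Trace the play path from the root:
  Bob plays Hi
→ terminal payoff (4, 2).
(Alice's choice at the node after Mid is never reached on this path, so it doesn't affect the outcome.)

(4, 2)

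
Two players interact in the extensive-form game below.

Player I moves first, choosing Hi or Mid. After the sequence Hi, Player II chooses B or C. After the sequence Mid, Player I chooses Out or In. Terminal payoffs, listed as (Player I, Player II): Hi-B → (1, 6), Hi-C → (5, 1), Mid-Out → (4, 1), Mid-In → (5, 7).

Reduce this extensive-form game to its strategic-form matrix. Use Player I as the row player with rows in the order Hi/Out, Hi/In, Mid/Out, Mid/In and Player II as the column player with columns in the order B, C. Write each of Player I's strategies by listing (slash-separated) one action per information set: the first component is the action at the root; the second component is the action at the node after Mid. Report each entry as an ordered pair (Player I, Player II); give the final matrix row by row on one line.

Hi/Out: (1,6) (5,1) | Hi/In: (1,6) (5,1) | Mid/Out: (4,1) (4,1) | Mid/In: (5,7) (5,7)

Row Hi/Out: B→(1,6), C→(5,1)
Row Hi/In: B→(1,6), C→(5,1)
Row Mid/Out: B→(4,1), C→(4,1)
Row Mid/In: B→(5,7), C→(5,7)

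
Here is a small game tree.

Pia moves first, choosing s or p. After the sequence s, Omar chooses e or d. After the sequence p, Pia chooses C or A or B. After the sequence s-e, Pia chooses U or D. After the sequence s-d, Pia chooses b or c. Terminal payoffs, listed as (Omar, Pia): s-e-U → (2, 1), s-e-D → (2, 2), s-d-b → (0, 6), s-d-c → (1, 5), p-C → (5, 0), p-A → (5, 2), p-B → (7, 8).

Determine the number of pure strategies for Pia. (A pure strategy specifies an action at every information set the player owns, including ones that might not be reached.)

Pia owns the root with actions {s, p} — two choices.
Pia owns the node after p with actions {C, A, B} — three choices.
Pia owns the node after s-e with actions {U, D} — two choices.
Pia owns the node after s-d with actions {b, c} — two choices.
A pure strategy fixes one action at each information set independently, so the count is the product 2 × 3 × 2 × 2 = 24.
(For reference, Omar has 2 pure strategies, giving a 24×2 normal-form matrix.)

24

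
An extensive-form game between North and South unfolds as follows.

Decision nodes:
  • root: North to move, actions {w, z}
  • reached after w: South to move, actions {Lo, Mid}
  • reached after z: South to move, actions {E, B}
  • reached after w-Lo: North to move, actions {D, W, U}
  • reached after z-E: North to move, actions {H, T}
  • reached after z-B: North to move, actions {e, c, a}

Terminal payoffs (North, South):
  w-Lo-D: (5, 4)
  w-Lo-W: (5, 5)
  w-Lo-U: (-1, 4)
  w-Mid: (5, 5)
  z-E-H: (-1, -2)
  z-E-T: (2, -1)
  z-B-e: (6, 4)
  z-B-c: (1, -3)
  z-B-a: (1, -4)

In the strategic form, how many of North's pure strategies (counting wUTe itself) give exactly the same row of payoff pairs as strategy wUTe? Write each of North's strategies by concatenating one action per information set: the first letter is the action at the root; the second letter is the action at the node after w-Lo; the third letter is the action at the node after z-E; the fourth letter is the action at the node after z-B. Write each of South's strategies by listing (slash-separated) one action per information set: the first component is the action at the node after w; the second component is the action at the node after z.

6

Row for wUTe (columns Lo/E, Lo/B, Mid/E, Mid/B): (-1,4) (-1,4) (5,5) (5,5).
Under wUTe, North's choice at the node after z-E and at the node after z-B can never be reached regardless of what South does, so varying those choices leaves every outcome unchanged.
Holding the reachable choices fixed and varying the unreachable ones freely already gives 2 × 3 = 6 equivalent strategies.
No other strategy reproduces this row, so those 6 are the full class: wUHe, wUHc, wUHa, wUTe, wUTc, wUTa.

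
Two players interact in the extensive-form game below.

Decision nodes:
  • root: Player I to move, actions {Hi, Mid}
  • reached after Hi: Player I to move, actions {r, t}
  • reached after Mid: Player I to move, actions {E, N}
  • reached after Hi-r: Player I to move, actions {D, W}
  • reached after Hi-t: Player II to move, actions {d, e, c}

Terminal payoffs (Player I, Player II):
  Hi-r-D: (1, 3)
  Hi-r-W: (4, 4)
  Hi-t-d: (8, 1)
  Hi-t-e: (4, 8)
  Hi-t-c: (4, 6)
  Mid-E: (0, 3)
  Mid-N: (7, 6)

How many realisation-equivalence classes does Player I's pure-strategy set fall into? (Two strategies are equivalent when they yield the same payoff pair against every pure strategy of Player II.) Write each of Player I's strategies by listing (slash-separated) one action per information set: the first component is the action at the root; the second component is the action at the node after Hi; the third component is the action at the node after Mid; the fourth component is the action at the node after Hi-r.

5

Player I has 16 pure strategies: Hi/r/E/D, Hi/r/E/W, Hi/r/N/D, Hi/r/N/W, Hi/t/E/D, Hi/t/E/W, Hi/t/N/D, Hi/t/N/W, Mid/r/E/D, Mid/r/E/W, Mid/r/N/D, Mid/r/N/W, Mid/t/E/D, Mid/t/E/W, Mid/t/N/D, Mid/t/N/W. Columns: d, e, c.
{Hi/r/E/D, Hi/r/N/D} → row (1,3) (1,3) (1,3)
{Hi/r/E/W, Hi/r/N/W} → row (4,4) (4,4) (4,4)
{Hi/t/E/D, Hi/t/E/W, Hi/t/N/D, Hi/t/N/W} → row (8,1) (4,8) (4,6)
{Mid/r/E/D, Mid/r/E/W, Mid/t/E/D, Mid/t/E/W} → row (0,3) (0,3) (0,3)
{Mid/r/N/D, Mid/r/N/W, Mid/t/N/D, Mid/t/N/W} → row (7,6) (7,6) (7,6)
That's 5 distinct rows out of 16 strategies.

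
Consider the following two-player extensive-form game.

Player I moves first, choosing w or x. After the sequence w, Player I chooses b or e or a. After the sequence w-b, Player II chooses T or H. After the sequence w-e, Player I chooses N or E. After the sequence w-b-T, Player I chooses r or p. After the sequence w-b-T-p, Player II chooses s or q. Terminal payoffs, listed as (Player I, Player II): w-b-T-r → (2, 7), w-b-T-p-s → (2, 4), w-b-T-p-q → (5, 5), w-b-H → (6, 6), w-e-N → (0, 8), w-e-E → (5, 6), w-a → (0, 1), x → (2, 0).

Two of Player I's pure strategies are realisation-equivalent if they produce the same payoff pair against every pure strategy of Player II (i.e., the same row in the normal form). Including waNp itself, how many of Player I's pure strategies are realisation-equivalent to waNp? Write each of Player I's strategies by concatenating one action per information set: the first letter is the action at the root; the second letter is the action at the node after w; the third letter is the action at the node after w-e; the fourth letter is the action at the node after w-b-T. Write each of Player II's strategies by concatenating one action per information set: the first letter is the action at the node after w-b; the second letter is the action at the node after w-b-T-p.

4

Row for waNp (columns Ts, Tq, Hs, Hq): (0,1) (0,1) (0,1) (0,1).
Under waNp, Player I's choice at the node after w-e and at the node after w-b-T can never be reached regardless of what Player II does, so varying those choices leaves every outcome unchanged.
Holding the reachable choices fixed and varying the unreachable ones freely already gives 2 × 2 = 4 equivalent strategies.
No other strategy reproduces this row, so those 4 are the full class: waNr, waNp, waEr, waEp.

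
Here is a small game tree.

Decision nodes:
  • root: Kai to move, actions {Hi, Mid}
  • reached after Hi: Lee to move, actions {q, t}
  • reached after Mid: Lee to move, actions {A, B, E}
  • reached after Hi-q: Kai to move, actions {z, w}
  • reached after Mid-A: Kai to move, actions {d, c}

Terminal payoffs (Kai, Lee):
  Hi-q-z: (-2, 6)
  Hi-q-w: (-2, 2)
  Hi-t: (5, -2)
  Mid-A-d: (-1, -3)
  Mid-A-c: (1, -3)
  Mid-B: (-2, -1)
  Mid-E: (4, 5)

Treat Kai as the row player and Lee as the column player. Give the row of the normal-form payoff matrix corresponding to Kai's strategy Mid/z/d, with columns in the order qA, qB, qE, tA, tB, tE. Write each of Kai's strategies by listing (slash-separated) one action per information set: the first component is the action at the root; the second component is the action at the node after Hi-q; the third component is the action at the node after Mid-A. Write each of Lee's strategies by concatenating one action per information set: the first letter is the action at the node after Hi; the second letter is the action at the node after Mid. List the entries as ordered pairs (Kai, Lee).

vs qA: Kai plays Mid → Lee plays A at [Mid] → Kai plays d at [Mid-A] → (-1, -3)
vs qB: Kai plays Mid → Lee plays B at [Mid] → (-2, -1)
vs qE: Kai plays Mid → Lee plays E at [Mid] → (4, 5)
vs tA: Kai plays Mid → Lee plays A at [Mid] → Kai plays d at [Mid-A] → (-1, -3)
vs tB: Kai plays Mid → Lee plays B at [Mid] → (-2, -1)
vs tE: Kai plays Mid → Lee plays E at [Mid] → (4, 5)

(-1,-3) (-2,-1) (4,5) (-1,-3) (-2,-1) (4,5)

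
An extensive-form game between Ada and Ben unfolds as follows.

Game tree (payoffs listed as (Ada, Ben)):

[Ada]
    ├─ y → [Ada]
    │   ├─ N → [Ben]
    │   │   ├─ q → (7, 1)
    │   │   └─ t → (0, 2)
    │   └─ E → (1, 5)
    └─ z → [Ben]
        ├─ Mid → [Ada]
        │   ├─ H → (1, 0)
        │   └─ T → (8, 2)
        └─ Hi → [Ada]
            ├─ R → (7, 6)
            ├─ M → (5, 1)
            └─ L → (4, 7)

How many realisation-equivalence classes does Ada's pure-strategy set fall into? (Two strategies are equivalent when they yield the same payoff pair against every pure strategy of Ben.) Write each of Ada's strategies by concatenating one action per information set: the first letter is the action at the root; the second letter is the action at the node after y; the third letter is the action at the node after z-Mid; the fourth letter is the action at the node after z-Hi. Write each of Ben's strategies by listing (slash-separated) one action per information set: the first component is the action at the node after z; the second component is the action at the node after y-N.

Ada has 24 pure strategies: yNHR, yNHM, yNHL, yNTR, yNTM, yNTL, yEHR, yEHM, yEHL, yETR, yETM, yETL, zNHR, zNHM, zNHL, zNTR, zNTM, zNTL, zEHR, zEHM, zEHL, zETR, zETM, zETL. Columns: Mid/q, Mid/t, Hi/q, Hi/t.
{yNHR, yNHM, yNHL, yNTR, yNTM, yNTL} → row (7,1) (0,2) (7,1) (0,2)
{yEHR, yEHM, yEHL, yETR, yETM, yETL} → row (1,5) (1,5) (1,5) (1,5)
{zNHR, zEHR} → row (1,0) (1,0) (7,6) (7,6)
{zNHM, zEHM} → row (1,0) (1,0) (5,1) (5,1)
{zNHL, zEHL} → row (1,0) (1,0) (4,7) (4,7)
{zNTR, zETR} → row (8,2) (8,2) (7,6) (7,6)
{zNTM, zETM} → row (8,2) (8,2) (5,1) (5,1)
{zNTL, zETL} → row (8,2) (8,2) (4,7) (4,7)
That's 8 distinct rows out of 24 strategies.

8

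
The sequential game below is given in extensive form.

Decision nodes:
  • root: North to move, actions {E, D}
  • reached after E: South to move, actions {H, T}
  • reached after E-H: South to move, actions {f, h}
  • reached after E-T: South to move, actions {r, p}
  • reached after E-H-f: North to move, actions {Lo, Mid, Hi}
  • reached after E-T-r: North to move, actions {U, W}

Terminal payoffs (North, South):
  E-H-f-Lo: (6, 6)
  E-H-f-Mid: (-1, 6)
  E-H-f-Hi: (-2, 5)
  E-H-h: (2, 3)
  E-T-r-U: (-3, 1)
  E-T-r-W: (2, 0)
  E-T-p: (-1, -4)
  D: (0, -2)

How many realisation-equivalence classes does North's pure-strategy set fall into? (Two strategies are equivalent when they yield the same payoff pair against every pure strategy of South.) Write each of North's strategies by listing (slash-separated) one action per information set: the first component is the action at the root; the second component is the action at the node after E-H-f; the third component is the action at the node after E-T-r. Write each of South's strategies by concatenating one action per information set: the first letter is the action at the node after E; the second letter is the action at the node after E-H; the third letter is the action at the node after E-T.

7

North has 12 pure strategies: E/Lo/U, E/Lo/W, E/Mid/U, E/Mid/W, E/Hi/U, E/Hi/W, D/Lo/U, D/Lo/W, D/Mid/U, D/Mid/W, D/Hi/U, D/Hi/W. Columns: Hfr, Hfp, Hhr, Hhp, Tfr, Tfp, Thr, Thp.
{E/Lo/U} → row (6,6) (6,6) (2,3) (2,3) (-3,1) (-1,-4) (-3,1) (-1,-4)
{E/Lo/W} → row (6,6) (6,6) (2,3) (2,3) (2,0) (-1,-4) (2,0) (-1,-4)
{E/Mid/U} → row (-1,6) (-1,6) (2,3) (2,3) (-3,1) (-1,-4) (-3,1) (-1,-4)
{E/Mid/W} → row (-1,6) (-1,6) (2,3) (2,3) (2,0) (-1,-4) (2,0) (-1,-4)
{E/Hi/U} → row (-2,5) (-2,5) (2,3) (2,3) (-3,1) (-1,-4) (-3,1) (-1,-4)
{E/Hi/W} → row (-2,5) (-2,5) (2,3) (2,3) (2,0) (-1,-4) (2,0) (-1,-4)
{D/Lo/U, D/Lo/W, D/Mid/U, D/Mid/W, D/Hi/U, D/Hi/W} → row (0,-2) (0,-2) (0,-2) (0,-2) (0,-2) (0,-2) (0,-2) (0,-2)
That's 7 distinct rows out of 12 strategies.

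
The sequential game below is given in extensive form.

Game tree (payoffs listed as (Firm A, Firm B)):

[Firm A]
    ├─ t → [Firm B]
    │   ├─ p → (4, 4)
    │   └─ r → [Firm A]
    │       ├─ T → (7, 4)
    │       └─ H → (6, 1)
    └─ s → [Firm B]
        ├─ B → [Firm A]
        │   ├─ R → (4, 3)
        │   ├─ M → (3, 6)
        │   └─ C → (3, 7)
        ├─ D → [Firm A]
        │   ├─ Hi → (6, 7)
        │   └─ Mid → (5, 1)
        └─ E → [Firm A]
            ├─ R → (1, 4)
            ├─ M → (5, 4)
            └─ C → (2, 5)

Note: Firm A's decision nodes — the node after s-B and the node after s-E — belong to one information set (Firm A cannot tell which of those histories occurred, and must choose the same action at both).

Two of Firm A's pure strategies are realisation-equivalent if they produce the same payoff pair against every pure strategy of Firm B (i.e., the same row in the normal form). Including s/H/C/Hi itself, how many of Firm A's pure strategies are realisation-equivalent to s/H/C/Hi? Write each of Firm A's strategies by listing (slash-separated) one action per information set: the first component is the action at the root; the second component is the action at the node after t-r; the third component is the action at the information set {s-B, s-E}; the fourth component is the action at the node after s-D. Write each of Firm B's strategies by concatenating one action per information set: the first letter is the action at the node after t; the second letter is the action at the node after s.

2

Row for s/H/C/Hi (columns pB, pD, pE, rB, rD, rE): (3,7) (6,7) (2,5) (3,7) (6,7) (2,5).
Under s/H/C/Hi, Firm A's choice at the node after t-r can never be reached regardless of what Firm B does, so varying those choices leaves every outcome unchanged.
Holding the reachable choices fixed and varying the unreachable one freely already gives 2 equivalent strategies.
No other strategy reproduces this row, so those 2 are the full class: s/T/C/Hi, s/H/C/Hi.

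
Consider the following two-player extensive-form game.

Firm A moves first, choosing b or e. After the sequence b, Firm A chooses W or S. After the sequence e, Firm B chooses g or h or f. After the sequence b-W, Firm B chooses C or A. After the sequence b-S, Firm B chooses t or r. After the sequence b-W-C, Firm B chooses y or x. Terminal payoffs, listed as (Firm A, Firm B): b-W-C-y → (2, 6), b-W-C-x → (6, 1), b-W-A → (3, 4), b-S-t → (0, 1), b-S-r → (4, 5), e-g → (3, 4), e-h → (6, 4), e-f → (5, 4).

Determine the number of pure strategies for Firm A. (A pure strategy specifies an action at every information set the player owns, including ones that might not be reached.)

Firm A owns the root with actions {b, e} — two choices.
Firm A owns the node after b with actions {W, S} — two choices.
A pure strategy fixes one action at each information set independently, so the count is the product 2 × 2 = 4.

4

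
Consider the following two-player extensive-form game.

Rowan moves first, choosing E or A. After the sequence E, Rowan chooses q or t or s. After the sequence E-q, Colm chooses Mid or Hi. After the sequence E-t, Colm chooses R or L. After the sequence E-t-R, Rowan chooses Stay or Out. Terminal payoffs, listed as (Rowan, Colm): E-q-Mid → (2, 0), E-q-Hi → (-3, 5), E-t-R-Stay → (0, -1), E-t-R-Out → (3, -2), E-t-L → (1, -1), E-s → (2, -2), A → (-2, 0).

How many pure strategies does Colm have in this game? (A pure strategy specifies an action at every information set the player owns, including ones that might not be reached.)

Colm owns the node after E-q with actions {Mid, Hi} — two choices.
Colm owns the node after E-t with actions {R, L} — two choices.
A pure strategy fixes one action at each information set independently, so the count is the product 2 × 2 = 4.

4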